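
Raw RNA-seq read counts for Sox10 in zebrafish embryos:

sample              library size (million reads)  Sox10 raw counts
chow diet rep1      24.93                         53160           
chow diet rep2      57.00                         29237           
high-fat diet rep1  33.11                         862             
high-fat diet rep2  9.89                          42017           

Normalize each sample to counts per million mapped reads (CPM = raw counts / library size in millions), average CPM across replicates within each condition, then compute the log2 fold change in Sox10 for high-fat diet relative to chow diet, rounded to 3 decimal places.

0.692

CPM(chow diet rep1) = 53160 / 24.93 = 2132.3706
CPM(chow diet rep2) = 29237 / 57.00 = 512.9298
CPM(high-fat diet rep1) = 862 / 33.11 = 26.0344
CPM(high-fat diet rep2) = 42017 / 9.89 = 4248.4328
mean CPM(chow diet) = 1322.6502; mean CPM(high-fat diet) = 2137.2336
Fold change = 2137.2336 / 1322.6502 = 1.61587
log2(1.61587) = 0.6923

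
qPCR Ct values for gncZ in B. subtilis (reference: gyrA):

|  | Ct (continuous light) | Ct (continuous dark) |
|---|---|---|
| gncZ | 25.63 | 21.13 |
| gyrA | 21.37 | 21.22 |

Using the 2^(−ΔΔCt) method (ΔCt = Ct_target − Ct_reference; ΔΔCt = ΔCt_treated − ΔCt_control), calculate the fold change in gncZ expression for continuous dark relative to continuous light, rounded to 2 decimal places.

20.39

ΔCt(continuous light) = 25.630 − 21.370 = 4.260
ΔCt(continuous dark) = 21.130 − 21.220 = -0.090
ΔΔCt = -0.090 − 4.260 = -4.350
Fold change = 2^(−(-4.350)) = 2^4.350 = 20.393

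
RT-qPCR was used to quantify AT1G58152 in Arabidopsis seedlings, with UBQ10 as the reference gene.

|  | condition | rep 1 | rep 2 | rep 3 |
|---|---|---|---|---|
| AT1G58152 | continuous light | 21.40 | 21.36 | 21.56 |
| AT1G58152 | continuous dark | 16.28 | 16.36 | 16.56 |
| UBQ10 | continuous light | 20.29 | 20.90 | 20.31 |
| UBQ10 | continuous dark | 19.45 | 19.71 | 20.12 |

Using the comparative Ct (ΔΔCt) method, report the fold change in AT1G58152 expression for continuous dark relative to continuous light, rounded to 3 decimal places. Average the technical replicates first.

Mean Ct: AT1G58152 continuous light 21.440; AT1G58152 continuous dark 16.400; UBQ10 continuous light 20.500; UBQ10 continuous dark 19.760
ΔCt(continuous light) = 21.440 − 20.500 = 0.940
ΔCt(continuous dark) = 16.400 − 19.760 = -3.360
ΔΔCt = -3.360 − 0.940 = -4.300
Fold change = 2^(−(-4.300)) = 2^4.300 = 19.6983

19.698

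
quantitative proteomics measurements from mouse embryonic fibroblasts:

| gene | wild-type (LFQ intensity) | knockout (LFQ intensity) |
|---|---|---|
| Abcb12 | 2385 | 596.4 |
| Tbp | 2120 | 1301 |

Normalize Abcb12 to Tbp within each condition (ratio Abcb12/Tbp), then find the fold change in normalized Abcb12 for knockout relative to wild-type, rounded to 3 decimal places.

0.407

Abcb12/Tbp (wild-type) = 2385 / 2120 = 1.125
Abcb12/Tbp (knockout) = 596.4 / 1301 = 0.45842
Fold change = 0.45842 / 1.125 = 0.4075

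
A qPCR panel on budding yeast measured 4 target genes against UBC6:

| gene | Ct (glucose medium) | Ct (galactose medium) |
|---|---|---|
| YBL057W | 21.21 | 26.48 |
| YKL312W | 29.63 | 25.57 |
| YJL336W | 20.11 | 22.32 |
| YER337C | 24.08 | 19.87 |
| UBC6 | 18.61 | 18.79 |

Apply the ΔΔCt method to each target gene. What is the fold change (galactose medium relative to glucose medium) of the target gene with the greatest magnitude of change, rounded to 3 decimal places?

0.029

YBL057W: ΔΔCt = (26.48−18.79) − (21.21−18.61) = 7.69 − 2.60 = 5.09; fold change = 2^-5.09 = 0.029
YKL312W: ΔΔCt = (25.57−18.79) − (29.63−18.61) = 6.78 − 11.02 = -4.24; fold change = 2^4.24 = 18.896
YJL336W: ΔΔCt = (22.32−18.79) − (20.11−18.61) = 3.53 − 1.50 = 2.03; fold change = 2^-2.03 = 0.245
YER337C: ΔΔCt = (19.87−18.79) − (24.08−18.61) = 1.08 − 5.47 = -4.39; fold change = 2^4.39 = 20.966
YBL057W has the largest |ΔΔCt| = 5.09.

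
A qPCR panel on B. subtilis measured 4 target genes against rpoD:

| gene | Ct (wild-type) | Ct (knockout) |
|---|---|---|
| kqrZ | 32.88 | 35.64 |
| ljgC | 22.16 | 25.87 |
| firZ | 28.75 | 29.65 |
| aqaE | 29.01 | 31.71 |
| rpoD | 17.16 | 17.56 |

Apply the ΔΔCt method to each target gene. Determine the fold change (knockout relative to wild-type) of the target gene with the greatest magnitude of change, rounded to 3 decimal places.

0.101

kqrZ: ΔΔCt = (35.64−17.56) − (32.88−17.16) = 18.08 − 15.72 = 2.36; fold change = 2^-2.36 = 0.195
ljgC: ΔΔCt = (25.87−17.56) − (22.16−17.16) = 8.31 − 5.00 = 3.31; fold change = 2^-3.31 = 0.101
firZ: ΔΔCt = (29.65−17.56) − (28.75−17.16) = 12.09 − 11.59 = 0.50; fold change = 2^-0.50 = 0.707
aqaE: ΔΔCt = (31.71−17.56) − (29.01−17.16) = 14.15 − 11.85 = 2.30; fold change = 2^-2.30 = 0.203
ljgC has the largest |ΔΔCt| = 3.31.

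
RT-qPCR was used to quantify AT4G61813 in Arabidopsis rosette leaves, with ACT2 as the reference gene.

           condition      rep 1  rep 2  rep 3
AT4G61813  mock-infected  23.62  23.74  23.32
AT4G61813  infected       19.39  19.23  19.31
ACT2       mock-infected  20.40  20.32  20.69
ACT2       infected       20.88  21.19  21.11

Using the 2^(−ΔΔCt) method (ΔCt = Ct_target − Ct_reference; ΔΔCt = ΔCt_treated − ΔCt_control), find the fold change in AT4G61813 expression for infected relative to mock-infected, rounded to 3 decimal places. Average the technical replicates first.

28.641

Mean Ct: AT4G61813 mock-infected 23.560; AT4G61813 infected 19.310; ACT2 mock-infected 20.470; ACT2 infected 21.060
ΔCt(mock-infected) = 23.560 − 20.470 = 3.090
ΔCt(infected) = 19.310 − 21.060 = -1.750
ΔΔCt = -1.750 − 3.090 = -4.840
Fold change = 2^(−(-4.840)) = 2^4.840 = 28.6408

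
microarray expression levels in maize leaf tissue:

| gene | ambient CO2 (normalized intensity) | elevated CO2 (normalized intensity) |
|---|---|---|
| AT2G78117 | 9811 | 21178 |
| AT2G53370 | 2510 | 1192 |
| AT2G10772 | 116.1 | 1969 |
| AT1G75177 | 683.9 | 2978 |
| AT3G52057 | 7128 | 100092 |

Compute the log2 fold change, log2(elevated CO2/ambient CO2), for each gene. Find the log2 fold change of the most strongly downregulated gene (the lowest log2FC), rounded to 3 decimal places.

log2(21178/9811) = 1.110  (AT2G78117)
log2(1192/2510) = -1.074  (AT2G53370)
log2(1969/116.1) = 4.084  (AT2G10772)
log2(2978/683.9) = 2.122  (AT1G75177)
log2(100092/7128) = 3.812  (AT3G52057)
AT2G53370 is most strongly downregulated.

-1.074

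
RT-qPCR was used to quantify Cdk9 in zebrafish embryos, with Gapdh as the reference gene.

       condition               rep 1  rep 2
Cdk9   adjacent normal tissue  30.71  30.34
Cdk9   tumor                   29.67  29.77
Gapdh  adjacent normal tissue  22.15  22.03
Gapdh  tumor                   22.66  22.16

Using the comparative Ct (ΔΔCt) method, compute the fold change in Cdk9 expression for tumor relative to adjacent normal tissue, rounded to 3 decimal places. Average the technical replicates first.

2.181

Mean Ct: Cdk9 adjacent normal tissue 30.525; Cdk9 tumor 29.720; Gapdh adjacent normal tissue 22.090; Gapdh tumor 22.410
ΔCt(adjacent normal tissue) = 30.525 − 22.090 = 8.435
ΔCt(tumor) = 29.720 − 22.410 = 7.310
ΔΔCt = 7.310 − 8.435 = -1.125
Fold change = 2^(−(-1.125)) = 2^1.125 = 2.1810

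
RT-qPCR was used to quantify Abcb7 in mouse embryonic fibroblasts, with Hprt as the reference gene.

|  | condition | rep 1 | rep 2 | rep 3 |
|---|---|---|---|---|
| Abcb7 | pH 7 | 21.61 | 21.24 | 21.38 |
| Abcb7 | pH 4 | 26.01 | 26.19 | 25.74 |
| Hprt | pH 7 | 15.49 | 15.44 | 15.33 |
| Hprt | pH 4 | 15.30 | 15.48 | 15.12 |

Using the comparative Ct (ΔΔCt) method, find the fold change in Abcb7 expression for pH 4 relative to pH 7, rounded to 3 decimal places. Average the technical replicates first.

Mean Ct: Abcb7 pH 7 21.410; Abcb7 pH 4 25.980; Hprt pH 7 15.420; Hprt pH 4 15.300
ΔCt(pH 7) = 21.410 − 15.420 = 5.990
ΔCt(pH 4) = 25.980 − 15.300 = 10.680
ΔΔCt = 10.680 − 5.990 = 4.690
Fold change = 2^(−4.690) = 0.0387

0.039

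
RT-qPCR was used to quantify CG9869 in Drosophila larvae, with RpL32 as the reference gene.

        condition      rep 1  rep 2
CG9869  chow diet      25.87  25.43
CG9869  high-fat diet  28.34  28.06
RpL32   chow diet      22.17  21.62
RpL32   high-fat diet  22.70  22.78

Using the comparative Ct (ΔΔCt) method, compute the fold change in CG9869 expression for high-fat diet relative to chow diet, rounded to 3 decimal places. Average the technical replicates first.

0.307

Mean Ct: CG9869 chow diet 25.650; CG9869 high-fat diet 28.200; RpL32 chow diet 21.895; RpL32 high-fat diet 22.740
ΔCt(chow diet) = 25.650 − 21.895 = 3.755
ΔCt(high-fat diet) = 28.200 − 22.740 = 5.460
ΔΔCt = 5.460 − 3.755 = 1.705
Fold change = 2^(−1.705) = 0.3067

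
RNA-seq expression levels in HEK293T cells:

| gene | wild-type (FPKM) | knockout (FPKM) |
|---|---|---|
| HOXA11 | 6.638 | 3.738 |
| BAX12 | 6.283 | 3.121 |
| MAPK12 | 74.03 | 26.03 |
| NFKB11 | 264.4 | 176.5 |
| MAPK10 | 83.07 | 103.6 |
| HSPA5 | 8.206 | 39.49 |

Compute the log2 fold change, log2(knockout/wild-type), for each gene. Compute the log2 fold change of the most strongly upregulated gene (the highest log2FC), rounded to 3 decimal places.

2.267

log2(3.738/6.638) = -0.828  (HOXA11)
log2(3.121/6.283) = -1.009  (BAX12)
log2(26.03/74.03) = -1.508  (MAPK12)
log2(176.5/264.4) = -0.583  (NFKB11)
log2(103.6/83.07) = 0.319  (MAPK10)
log2(39.49/8.206) = 2.267  (HSPA5)
HSPA5 is most strongly upregulated.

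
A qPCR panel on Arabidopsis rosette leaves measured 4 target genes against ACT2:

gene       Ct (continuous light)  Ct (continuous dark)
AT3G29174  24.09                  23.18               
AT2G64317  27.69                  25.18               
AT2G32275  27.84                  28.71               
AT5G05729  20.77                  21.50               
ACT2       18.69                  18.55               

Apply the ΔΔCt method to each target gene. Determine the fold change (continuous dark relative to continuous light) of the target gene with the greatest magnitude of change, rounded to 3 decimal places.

AT3G29174: ΔΔCt = (23.18−18.55) − (24.09−18.69) = 4.63 − 5.40 = -0.77; fold change = 2^0.77 = 1.705
AT2G64317: ΔΔCt = (25.18−18.55) − (27.69−18.69) = 6.63 − 9.00 = -2.37; fold change = 2^2.37 = 5.169
AT2G32275: ΔΔCt = (28.71−18.55) − (27.84−18.69) = 10.16 − 9.15 = 1.01; fold change = 2^-1.01 = 0.497
AT5G05729: ΔΔCt = (21.50−18.55) − (20.77−18.69) = 2.95 − 2.08 = 0.87; fold change = 2^-0.87 = 0.547
AT2G64317 has the largest |ΔΔCt| = 2.37.

5.169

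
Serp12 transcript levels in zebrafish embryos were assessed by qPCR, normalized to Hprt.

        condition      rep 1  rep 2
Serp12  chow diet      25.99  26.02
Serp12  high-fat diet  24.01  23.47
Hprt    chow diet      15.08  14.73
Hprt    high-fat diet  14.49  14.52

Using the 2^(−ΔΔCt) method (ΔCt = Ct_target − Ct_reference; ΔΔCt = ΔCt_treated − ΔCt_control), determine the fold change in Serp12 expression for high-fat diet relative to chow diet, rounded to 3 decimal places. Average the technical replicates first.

3.643

Mean Ct: Serp12 chow diet 26.005; Serp12 high-fat diet 23.740; Hprt chow diet 14.905; Hprt high-fat diet 14.505
ΔCt(chow diet) = 26.005 − 14.905 = 11.100
ΔCt(high-fat diet) = 23.740 − 14.505 = 9.235
ΔΔCt = 9.235 − 11.100 = -1.865
Fold change = 2^(−(-1.865)) = 2^1.865 = 3.6427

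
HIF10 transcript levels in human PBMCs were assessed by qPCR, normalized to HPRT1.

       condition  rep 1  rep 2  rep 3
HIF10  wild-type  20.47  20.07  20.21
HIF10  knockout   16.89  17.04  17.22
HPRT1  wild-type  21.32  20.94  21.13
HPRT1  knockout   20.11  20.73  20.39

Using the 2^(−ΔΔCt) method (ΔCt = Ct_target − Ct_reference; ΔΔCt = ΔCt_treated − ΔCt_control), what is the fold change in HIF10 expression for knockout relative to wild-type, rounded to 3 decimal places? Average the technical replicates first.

Mean Ct: HIF10 wild-type 20.250; HIF10 knockout 17.050; HPRT1 wild-type 21.130; HPRT1 knockout 20.410
ΔCt(wild-type) = 20.250 − 21.130 = -0.880
ΔCt(knockout) = 17.050 − 20.410 = -3.360
ΔΔCt = -3.360 − (-0.880) = -2.480
Fold change = 2^(−(-2.480)) = 2^2.480 = 5.5790

5.579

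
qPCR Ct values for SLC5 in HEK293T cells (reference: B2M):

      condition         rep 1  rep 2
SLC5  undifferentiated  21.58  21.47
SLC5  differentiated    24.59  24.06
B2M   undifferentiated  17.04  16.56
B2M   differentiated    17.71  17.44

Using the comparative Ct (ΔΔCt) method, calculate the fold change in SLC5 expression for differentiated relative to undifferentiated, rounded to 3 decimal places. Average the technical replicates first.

Mean Ct: SLC5 undifferentiated 21.525; SLC5 differentiated 24.325; B2M undifferentiated 16.800; B2M differentiated 17.575
ΔCt(undifferentiated) = 21.525 − 16.800 = 4.725
ΔCt(differentiated) = 24.325 − 17.575 = 6.750
ΔΔCt = 6.750 − 4.725 = 2.025
Fold change = 2^(−2.025) = 0.2457

0.246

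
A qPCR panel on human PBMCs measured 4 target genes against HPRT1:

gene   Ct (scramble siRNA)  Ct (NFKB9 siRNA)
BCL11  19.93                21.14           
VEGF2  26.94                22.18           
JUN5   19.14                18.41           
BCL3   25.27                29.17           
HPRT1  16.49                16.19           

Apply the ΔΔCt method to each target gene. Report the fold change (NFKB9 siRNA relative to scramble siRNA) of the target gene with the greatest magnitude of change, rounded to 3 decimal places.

BCL11: ΔΔCt = (21.14−16.19) − (19.93−16.49) = 4.95 − 3.44 = 1.51; fold change = 2^-1.51 = 0.351
VEGF2: ΔΔCt = (22.18−16.19) − (26.94−16.49) = 5.99 − 10.45 = -4.46; fold change = 2^4.46 = 22.009
JUN5: ΔΔCt = (18.41−16.19) − (19.14−16.49) = 2.22 − 2.65 = -0.43; fold change = 2^0.43 = 1.347
BCL3: ΔΔCt = (29.17−16.19) − (25.27−16.49) = 12.98 − 8.78 = 4.20; fold change = 2^-4.20 = 0.054
VEGF2 has the largest |ΔΔCt| = 4.46.

22.009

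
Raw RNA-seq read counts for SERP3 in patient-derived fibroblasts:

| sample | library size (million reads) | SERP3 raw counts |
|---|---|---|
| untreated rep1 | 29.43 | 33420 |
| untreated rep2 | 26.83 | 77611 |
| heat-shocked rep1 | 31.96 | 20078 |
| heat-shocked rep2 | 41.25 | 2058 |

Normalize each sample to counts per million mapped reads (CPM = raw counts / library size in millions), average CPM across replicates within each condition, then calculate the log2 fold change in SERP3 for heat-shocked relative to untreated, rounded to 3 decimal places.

CPM(untreated rep1) = 33420 / 29.43 = 1135.5759
CPM(untreated rep2) = 77611 / 26.83 = 2892.6947
CPM(heat-shocked rep1) = 20078 / 31.96 = 628.2228
CPM(heat-shocked rep2) = 2058 / 41.25 = 49.8909
mean CPM(untreated) = 2014.1353; mean CPM(heat-shocked) = 339.0568
Fold change = 339.0568 / 2014.1353 = 0.16834
log2(0.16834) = -2.5706

-2.571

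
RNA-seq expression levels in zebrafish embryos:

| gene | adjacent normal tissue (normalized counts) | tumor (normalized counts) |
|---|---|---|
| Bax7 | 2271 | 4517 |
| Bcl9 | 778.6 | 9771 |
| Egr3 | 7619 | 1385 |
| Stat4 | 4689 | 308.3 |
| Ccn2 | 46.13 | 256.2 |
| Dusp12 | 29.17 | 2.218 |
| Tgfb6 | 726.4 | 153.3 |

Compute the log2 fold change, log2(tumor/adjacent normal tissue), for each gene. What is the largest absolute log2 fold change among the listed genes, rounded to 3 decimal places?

3.927

log2(4517/2271) = 0.992  (Bax7)
log2(9771/778.6) = 3.650  (Bcl9)
log2(1385/7619) = -2.460  (Egr3)
log2(308.3/4689) = -3.927  (Stat4)
log2(256.2/46.13) = 2.473  (Ccn2)
log2(2.218/29.17) = -3.717  (Dusp12)
log2(153.3/726.4) = -2.244  (Tgfb6)
The largest magnitude belongs to Stat4.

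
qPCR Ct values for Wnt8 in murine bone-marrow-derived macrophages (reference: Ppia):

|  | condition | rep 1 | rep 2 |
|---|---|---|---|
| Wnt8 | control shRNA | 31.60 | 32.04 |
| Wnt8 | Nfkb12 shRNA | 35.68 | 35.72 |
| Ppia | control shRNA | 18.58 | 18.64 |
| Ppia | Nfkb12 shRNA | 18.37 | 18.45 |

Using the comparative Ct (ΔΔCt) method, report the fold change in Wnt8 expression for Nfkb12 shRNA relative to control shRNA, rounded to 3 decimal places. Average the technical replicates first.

Mean Ct: Wnt8 control shRNA 31.820; Wnt8 Nfkb12 shRNA 35.700; Ppia control shRNA 18.610; Ppia Nfkb12 shRNA 18.410
ΔCt(control shRNA) = 31.820 − 18.610 = 13.210
ΔCt(Nfkb12 shRNA) = 35.700 − 18.410 = 17.290
ΔΔCt = 17.290 − 13.210 = 4.080
Fold change = 2^(−4.080) = 0.0591

0.059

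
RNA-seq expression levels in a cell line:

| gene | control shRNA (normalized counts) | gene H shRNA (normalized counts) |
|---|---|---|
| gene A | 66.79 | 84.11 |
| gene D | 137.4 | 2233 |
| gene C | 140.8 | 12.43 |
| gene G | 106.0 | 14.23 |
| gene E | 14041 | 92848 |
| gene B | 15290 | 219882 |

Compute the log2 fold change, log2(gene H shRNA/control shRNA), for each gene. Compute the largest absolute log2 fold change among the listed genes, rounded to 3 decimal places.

4.023

log2(84.11/66.79) = 0.333  (gene A)
log2(2233/137.4) = 4.023  (gene D)
log2(12.43/140.8) = -3.502  (gene C)
log2(14.23/106.0) = -2.897  (gene G)
log2(92848/14041) = 2.725  (gene E)
log2(219882/15290) = 3.846  (gene B)
The largest magnitude belongs to gene D.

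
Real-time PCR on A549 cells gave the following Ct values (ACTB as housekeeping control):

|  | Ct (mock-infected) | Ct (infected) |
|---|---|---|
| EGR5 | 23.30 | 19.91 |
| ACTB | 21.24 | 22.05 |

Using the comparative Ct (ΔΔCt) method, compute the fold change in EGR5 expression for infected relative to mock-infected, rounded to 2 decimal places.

ΔCt(mock-infected) = 23.300 − 21.240 = 2.060
ΔCt(infected) = 19.910 − 22.050 = -2.140
ΔΔCt = -2.140 − 2.060 = -4.200
Fold change = 2^(−(-4.200)) = 2^4.200 = 18.379

18.38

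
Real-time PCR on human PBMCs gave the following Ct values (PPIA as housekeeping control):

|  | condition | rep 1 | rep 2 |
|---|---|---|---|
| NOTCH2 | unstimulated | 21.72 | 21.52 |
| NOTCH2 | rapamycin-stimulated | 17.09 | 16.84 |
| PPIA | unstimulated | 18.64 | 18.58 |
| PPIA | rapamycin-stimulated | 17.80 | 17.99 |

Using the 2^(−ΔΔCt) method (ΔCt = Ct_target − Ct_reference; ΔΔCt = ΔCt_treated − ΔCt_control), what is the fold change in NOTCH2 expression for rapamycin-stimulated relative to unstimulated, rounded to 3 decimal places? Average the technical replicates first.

15.348

Mean Ct: NOTCH2 unstimulated 21.620; NOTCH2 rapamycin-stimulated 16.965; PPIA unstimulated 18.610; PPIA rapamycin-stimulated 17.895
ΔCt(unstimulated) = 21.620 − 18.610 = 3.010
ΔCt(rapamycin-stimulated) = 16.965 − 17.895 = -0.930
ΔΔCt = -0.930 − 3.010 = -3.940
Fold change = 2^(−(-3.940)) = 2^3.940 = 15.3482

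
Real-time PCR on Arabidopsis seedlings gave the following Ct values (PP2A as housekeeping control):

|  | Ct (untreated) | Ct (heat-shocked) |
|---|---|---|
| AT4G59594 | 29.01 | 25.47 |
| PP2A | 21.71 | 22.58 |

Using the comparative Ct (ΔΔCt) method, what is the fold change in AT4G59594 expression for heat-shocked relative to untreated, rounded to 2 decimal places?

ΔCt(untreated) = 29.010 − 21.710 = 7.300
ΔCt(heat-shocked) = 25.470 − 22.580 = 2.890
ΔΔCt = 2.890 − 7.300 = -4.410
Fold change = 2^(−(-4.410)) = 2^4.410 = 21.259

21.26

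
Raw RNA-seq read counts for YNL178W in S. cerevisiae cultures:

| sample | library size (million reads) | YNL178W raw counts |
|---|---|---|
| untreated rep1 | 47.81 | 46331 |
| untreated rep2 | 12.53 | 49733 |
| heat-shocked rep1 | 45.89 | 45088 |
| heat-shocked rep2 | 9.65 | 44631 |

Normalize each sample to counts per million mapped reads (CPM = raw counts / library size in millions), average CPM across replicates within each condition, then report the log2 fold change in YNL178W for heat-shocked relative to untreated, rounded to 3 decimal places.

CPM(untreated rep1) = 46331 / 47.81 = 969.0650
CPM(untreated rep2) = 49733 / 12.53 = 3969.1141
CPM(heat-shocked rep1) = 45088 / 45.89 = 982.5234
CPM(heat-shocked rep2) = 44631 / 9.65 = 4624.9741
mean CPM(untreated) = 2469.0896; mean CPM(heat-shocked) = 2803.7488
Fold change = 2803.7488 / 2469.0896 = 1.13554
log2(1.13554) = 0.1834

0.183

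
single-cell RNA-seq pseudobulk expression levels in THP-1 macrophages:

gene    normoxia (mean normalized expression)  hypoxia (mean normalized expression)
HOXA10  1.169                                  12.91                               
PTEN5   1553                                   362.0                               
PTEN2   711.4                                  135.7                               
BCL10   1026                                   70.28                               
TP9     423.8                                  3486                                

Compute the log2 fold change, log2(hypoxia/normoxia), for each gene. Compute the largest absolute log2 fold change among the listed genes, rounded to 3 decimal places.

log2(12.91/1.169) = 3.465  (HOXA10)
log2(362.0/1553) = -2.101  (PTEN5)
log2(135.7/711.4) = -2.390  (PTEN2)
log2(70.28/1026) = -3.868  (BCL10)
log2(3486/423.8) = 3.040  (TP9)
The largest magnitude belongs to BCL10.

3.868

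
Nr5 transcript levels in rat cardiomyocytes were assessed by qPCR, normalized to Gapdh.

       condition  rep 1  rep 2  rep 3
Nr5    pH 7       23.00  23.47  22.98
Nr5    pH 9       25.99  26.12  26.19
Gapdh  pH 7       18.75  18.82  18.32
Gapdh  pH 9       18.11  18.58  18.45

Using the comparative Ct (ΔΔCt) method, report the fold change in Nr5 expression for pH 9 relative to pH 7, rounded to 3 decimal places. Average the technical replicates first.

Mean Ct: Nr5 pH 7 23.150; Nr5 pH 9 26.100; Gapdh pH 7 18.630; Gapdh pH 9 18.380
ΔCt(pH 7) = 23.150 − 18.630 = 4.520
ΔCt(pH 9) = 26.100 − 18.380 = 7.720
ΔΔCt = 7.720 − 4.520 = 3.200
Fold change = 2^(−3.200) = 0.1088

0.109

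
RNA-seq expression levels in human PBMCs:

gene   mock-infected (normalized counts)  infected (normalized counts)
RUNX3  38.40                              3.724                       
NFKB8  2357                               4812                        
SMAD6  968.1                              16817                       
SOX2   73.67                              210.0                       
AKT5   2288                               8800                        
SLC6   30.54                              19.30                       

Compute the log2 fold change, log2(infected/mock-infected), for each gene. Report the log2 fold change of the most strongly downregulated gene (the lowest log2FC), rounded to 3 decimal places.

-3.366

log2(3.724/38.40) = -3.366  (RUNX3)
log2(4812/2357) = 1.030  (NFKB8)
log2(16817/968.1) = 4.119  (SMAD6)
log2(210.0/73.67) = 1.511  (SOX2)
log2(8800/2288) = 1.943  (AKT5)
log2(19.30/30.54) = -0.662  (SLC6)
RUNX3 is most strongly downregulated.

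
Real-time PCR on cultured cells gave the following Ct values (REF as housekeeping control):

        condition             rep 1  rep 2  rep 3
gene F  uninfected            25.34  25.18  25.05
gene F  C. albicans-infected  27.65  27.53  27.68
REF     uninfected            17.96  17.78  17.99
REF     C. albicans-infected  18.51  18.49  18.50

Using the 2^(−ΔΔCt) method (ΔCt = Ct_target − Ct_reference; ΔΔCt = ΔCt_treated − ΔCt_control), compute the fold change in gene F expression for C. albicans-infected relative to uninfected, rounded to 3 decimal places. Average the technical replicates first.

Mean Ct: gene F uninfected 25.190; gene F C. albicans-infected 27.620; REF uninfected 17.910; REF C. albicans-infected 18.500
ΔCt(uninfected) = 25.190 − 17.910 = 7.280
ΔCt(C. albicans-infected) = 27.620 − 18.500 = 9.120
ΔΔCt = 9.120 − 7.280 = 1.840
Fold change = 2^(−1.840) = 0.2793

0.279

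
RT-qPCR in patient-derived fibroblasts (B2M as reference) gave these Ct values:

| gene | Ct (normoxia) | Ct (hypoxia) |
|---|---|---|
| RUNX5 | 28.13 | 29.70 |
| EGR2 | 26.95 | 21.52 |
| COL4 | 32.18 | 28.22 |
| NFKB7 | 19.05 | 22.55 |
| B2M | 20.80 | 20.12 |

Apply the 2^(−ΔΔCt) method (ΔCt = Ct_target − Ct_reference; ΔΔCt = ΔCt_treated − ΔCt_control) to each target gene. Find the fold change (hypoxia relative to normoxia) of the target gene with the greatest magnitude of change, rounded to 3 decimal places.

26.909

RUNX5: ΔΔCt = (29.70−20.12) − (28.13−20.80) = 9.58 − 7.33 = 2.25; fold change = 2^-2.25 = 0.210
EGR2: ΔΔCt = (21.52−20.12) − (26.95−20.80) = 1.40 − 6.15 = -4.75; fold change = 2^4.75 = 26.909
COL4: ΔΔCt = (28.22−20.12) − (32.18−20.80) = 8.10 − 11.38 = -3.28; fold change = 2^3.28 = 9.714
NFKB7: ΔΔCt = (22.55−20.12) − (19.05−20.80) = 2.43 − (-1.75) = 4.18; fold change = 2^-4.18 = 0.055
EGR2 has the largest |ΔΔCt| = 4.75.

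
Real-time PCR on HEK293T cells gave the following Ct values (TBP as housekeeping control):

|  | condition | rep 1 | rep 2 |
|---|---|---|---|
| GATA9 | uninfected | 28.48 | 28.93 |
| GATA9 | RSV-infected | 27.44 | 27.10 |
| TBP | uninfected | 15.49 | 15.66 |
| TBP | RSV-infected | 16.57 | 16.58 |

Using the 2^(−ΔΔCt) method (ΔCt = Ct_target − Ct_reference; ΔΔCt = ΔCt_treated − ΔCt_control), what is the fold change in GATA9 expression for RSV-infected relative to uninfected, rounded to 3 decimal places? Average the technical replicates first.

Mean Ct: GATA9 uninfected 28.705; GATA9 RSV-infected 27.270; TBP uninfected 15.575; TBP RSV-infected 16.575
ΔCt(uninfected) = 28.705 − 15.575 = 13.130
ΔCt(RSV-infected) = 27.270 − 16.575 = 10.695
ΔΔCt = 10.695 − 13.130 = -2.435
Fold change = 2^(−(-2.435)) = 2^2.435 = 5.4076

5.408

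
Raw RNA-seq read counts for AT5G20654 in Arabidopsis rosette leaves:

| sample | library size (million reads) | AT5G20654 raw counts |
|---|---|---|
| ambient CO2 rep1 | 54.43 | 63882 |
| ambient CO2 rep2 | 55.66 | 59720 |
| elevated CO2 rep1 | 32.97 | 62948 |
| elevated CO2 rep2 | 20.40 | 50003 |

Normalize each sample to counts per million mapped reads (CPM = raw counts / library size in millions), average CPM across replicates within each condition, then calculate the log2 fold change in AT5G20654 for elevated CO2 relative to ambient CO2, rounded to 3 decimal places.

CPM(ambient CO2 rep1) = 63882 / 54.43 = 1173.6542
CPM(ambient CO2 rep2) = 59720 / 55.66 = 1072.9429
CPM(elevated CO2 rep1) = 62948 / 32.97 = 1909.2508
CPM(elevated CO2 rep2) = 50003 / 20.40 = 2451.1275
mean CPM(ambient CO2) = 1123.2986; mean CPM(elevated CO2) = 2180.1891
Fold change = 2180.1891 / 1123.2986 = 1.94088
log2(1.94088) = 0.9567

0.957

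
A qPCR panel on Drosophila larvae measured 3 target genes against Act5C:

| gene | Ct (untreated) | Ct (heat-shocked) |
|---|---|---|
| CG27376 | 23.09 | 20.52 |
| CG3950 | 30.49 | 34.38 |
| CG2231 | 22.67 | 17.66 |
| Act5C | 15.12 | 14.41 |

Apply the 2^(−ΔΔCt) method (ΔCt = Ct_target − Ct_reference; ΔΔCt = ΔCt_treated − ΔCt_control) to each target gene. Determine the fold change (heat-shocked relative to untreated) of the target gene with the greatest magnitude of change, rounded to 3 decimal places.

CG27376: ΔΔCt = (20.52−14.41) − (23.09−15.12) = 6.11 − 7.97 = -1.86; fold change = 2^1.86 = 3.630
CG3950: ΔΔCt = (34.38−14.41) − (30.49−15.12) = 19.97 − 15.37 = 4.60; fold change = 2^-4.60 = 0.041
CG2231: ΔΔCt = (17.66−14.41) − (22.67−15.12) = 3.25 − 7.55 = -4.30; fold change = 2^4.30 = 19.698
CG3950 has the largest |ΔΔCt| = 4.60.

0.041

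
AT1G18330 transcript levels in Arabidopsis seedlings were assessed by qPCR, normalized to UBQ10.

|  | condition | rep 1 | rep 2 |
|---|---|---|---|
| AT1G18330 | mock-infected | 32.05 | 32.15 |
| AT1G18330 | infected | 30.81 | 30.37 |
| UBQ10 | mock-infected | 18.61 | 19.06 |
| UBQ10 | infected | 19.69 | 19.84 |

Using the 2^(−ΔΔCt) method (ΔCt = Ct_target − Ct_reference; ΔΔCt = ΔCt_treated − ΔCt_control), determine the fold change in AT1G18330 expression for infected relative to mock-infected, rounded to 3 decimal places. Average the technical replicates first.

5.426

Mean Ct: AT1G18330 mock-infected 32.100; AT1G18330 infected 30.590; UBQ10 mock-infected 18.835; UBQ10 infected 19.765
ΔCt(mock-infected) = 32.100 − 18.835 = 13.265
ΔCt(infected) = 30.590 − 19.765 = 10.825
ΔΔCt = 10.825 − 13.265 = -2.440
Fold change = 2^(−(-2.440)) = 2^2.440 = 5.4264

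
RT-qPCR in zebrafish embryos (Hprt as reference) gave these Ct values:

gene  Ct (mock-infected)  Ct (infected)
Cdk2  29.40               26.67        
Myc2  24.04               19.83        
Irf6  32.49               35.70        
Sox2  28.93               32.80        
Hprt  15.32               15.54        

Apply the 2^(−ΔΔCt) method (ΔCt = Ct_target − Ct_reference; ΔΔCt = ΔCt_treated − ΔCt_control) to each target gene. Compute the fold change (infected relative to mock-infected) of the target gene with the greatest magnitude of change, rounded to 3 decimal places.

21.556

Cdk2: ΔΔCt = (26.67−15.54) − (29.40−15.32) = 11.13 − 14.08 = -2.95; fold change = 2^2.95 = 7.727
Myc2: ΔΔCt = (19.83−15.54) − (24.04−15.32) = 4.29 − 8.72 = -4.43; fold change = 2^4.43 = 21.556
Irf6: ΔΔCt = (35.70−15.54) − (32.49−15.32) = 20.16 − 17.17 = 2.99; fold change = 2^-2.99 = 0.126
Sox2: ΔΔCt = (32.80−15.54) − (28.93−15.32) = 17.26 − 13.61 = 3.65; fold change = 2^-3.65 = 0.080
Myc2 has the largest |ΔΔCt| = 4.43.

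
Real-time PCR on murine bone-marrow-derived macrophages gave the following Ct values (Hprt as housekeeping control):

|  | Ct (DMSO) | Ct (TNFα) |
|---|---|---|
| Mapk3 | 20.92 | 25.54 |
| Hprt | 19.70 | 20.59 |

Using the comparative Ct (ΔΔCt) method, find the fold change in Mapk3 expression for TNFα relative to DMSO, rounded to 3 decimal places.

0.075

ΔCt(DMSO) = 20.920 − 19.700 = 1.220
ΔCt(TNFα) = 25.540 − 20.590 = 4.950
ΔΔCt = 4.950 − 1.220 = 3.730
Fold change = 2^(−3.730) = 0.0754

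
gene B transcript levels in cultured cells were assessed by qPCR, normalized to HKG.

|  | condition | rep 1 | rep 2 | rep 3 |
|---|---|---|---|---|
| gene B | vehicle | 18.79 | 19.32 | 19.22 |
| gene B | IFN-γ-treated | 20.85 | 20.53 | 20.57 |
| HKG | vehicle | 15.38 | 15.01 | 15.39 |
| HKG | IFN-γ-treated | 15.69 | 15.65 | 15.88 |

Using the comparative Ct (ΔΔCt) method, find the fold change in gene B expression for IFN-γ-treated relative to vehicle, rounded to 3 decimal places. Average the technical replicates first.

Mean Ct: gene B vehicle 19.110; gene B IFN-γ-treated 20.650; HKG vehicle 15.260; HKG IFN-γ-treated 15.740
ΔCt(vehicle) = 19.110 − 15.260 = 3.850
ΔCt(IFN-γ-treated) = 20.650 − 15.740 = 4.910
ΔΔCt = 4.910 − 3.850 = 1.060
Fold change = 2^(−1.060) = 0.4796

0.480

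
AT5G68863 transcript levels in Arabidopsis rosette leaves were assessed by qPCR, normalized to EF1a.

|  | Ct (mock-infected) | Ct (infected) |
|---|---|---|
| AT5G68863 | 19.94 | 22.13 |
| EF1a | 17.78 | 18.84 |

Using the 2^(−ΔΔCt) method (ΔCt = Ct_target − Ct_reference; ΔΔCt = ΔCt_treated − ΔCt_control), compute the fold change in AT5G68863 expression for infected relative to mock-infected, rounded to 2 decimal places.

0.46

ΔCt(mock-infected) = 19.940 − 17.780 = 2.160
ΔCt(infected) = 22.130 − 18.840 = 3.290
ΔΔCt = 3.290 − 2.160 = 1.130
Fold change = 2^(−1.130) = 0.457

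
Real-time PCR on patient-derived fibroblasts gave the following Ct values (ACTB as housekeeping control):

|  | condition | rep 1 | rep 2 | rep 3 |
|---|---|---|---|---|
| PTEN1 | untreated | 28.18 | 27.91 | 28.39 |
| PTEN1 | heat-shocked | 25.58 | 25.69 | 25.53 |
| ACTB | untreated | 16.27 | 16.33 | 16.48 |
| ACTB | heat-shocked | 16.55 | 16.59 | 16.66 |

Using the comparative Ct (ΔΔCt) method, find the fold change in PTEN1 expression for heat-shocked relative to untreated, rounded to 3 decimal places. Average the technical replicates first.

6.964

Mean Ct: PTEN1 untreated 28.160; PTEN1 heat-shocked 25.600; ACTB untreated 16.360; ACTB heat-shocked 16.600
ΔCt(untreated) = 28.160 − 16.360 = 11.800
ΔCt(heat-shocked) = 25.600 − 16.600 = 9.000
ΔΔCt = 9.000 − 11.800 = -2.800
Fold change = 2^(−(-2.800)) = 2^2.800 = 6.9644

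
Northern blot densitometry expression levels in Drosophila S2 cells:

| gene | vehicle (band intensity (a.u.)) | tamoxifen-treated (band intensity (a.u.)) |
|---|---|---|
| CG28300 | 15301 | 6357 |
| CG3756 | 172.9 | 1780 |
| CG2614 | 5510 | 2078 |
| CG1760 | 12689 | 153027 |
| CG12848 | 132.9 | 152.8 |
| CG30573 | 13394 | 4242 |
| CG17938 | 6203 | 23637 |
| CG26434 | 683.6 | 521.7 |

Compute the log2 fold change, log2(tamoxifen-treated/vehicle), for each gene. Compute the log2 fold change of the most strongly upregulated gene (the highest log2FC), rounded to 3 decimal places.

log2(6357/15301) = -1.267  (CG28300)
log2(1780/172.9) = 3.364  (CG3756)
log2(2078/5510) = -1.407  (CG2614)
log2(153027/12689) = 3.592  (CG1760)
log2(152.8/132.9) = 0.201  (CG12848)
log2(4242/13394) = -1.659  (CG30573)
log2(23637/6203) = 1.930  (CG17938)
log2(521.7/683.6) = -0.390  (CG26434)
CG1760 is most strongly upregulated.

3.592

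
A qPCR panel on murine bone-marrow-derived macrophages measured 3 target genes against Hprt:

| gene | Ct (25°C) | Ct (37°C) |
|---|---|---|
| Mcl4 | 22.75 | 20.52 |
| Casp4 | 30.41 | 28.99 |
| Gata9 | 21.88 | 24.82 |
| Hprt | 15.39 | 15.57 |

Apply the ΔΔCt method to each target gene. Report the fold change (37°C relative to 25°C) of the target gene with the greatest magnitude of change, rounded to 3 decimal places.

Mcl4: ΔΔCt = (20.52−15.57) − (22.75−15.39) = 4.95 − 7.36 = -2.41; fold change = 2^2.41 = 5.315
Casp4: ΔΔCt = (28.99−15.57) − (30.41−15.39) = 13.42 − 15.02 = -1.60; fold change = 2^1.60 = 3.031
Gata9: ΔΔCt = (24.82−15.57) − (21.88−15.39) = 9.25 − 6.49 = 2.76; fold change = 2^-2.76 = 0.148
Gata9 has the largest |ΔΔCt| = 2.76.

0.148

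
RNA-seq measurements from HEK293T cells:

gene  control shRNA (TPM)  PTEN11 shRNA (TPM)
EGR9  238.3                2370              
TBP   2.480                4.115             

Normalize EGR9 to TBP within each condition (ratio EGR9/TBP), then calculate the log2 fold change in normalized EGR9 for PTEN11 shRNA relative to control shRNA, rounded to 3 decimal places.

EGR9/TBP (control shRNA) = 238.3 / 2.480 = 96.089
EGR9/TBP (PTEN11 shRNA) = 2370 / 4.115 = 575.94
Fold change = 575.94 / 96.089 = 5.9939
log2(5.9939) = 2.5835

2.583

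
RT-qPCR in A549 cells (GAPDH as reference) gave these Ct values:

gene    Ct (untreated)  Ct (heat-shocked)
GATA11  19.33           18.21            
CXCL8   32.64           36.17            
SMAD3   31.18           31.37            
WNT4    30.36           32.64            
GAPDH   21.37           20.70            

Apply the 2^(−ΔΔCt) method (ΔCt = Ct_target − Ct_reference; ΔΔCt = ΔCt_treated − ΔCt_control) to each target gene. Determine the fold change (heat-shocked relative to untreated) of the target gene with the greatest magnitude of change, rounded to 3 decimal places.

0.054

GATA11: ΔΔCt = (18.21−20.70) − (19.33−21.37) = -2.49 − (-2.04) = -0.45; fold change = 2^0.45 = 1.366
CXCL8: ΔΔCt = (36.17−20.70) − (32.64−21.37) = 15.47 − 11.27 = 4.20; fold change = 2^-4.20 = 0.054
SMAD3: ΔΔCt = (31.37−20.70) − (31.18−21.37) = 10.67 − 9.81 = 0.86; fold change = 2^-0.86 = 0.551
WNT4: ΔΔCt = (32.64−20.70) − (30.36−21.37) = 11.94 − 8.99 = 2.95; fold change = 2^-2.95 = 0.129
CXCL8 has the largest |ΔΔCt| = 4.20.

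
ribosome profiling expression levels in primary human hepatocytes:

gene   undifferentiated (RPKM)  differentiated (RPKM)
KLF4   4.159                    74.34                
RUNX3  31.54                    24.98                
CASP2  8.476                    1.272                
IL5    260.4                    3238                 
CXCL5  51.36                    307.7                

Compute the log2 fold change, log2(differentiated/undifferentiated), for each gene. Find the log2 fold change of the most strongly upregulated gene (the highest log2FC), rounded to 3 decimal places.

4.160

log2(74.34/4.159) = 4.160  (KLF4)
log2(24.98/31.54) = -0.336  (RUNX3)
log2(1.272/8.476) = -2.736  (CASP2)
log2(3238/260.4) = 3.636  (IL5)
log2(307.7/51.36) = 2.583  (CXCL5)
KLF4 is most strongly upregulated.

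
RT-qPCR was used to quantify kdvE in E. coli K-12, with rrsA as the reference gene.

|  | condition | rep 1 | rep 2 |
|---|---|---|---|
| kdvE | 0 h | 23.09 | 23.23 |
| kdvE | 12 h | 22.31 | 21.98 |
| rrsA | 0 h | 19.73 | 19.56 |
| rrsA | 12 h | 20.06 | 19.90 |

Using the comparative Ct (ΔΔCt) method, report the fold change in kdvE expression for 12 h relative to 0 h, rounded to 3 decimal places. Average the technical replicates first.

2.549

Mean Ct: kdvE 0 h 23.160; kdvE 12 h 22.145; rrsA 0 h 19.645; rrsA 12 h 19.980
ΔCt(0 h) = 23.160 − 19.645 = 3.515
ΔCt(12 h) = 22.145 − 19.980 = 2.165
ΔΔCt = 2.165 − 3.515 = -1.350
Fold change = 2^(−(-1.350)) = 2^1.350 = 2.5491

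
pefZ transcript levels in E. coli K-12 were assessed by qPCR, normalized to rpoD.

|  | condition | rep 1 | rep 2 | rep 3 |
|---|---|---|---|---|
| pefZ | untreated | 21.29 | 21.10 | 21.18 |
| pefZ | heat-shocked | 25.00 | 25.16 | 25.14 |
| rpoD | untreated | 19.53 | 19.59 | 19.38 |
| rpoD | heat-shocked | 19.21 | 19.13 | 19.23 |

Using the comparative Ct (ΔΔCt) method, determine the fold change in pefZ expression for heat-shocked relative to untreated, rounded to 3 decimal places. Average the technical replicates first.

Mean Ct: pefZ untreated 21.190; pefZ heat-shocked 25.100; rpoD untreated 19.500; rpoD heat-shocked 19.190
ΔCt(untreated) = 21.190 − 19.500 = 1.690
ΔCt(heat-shocked) = 25.100 − 19.190 = 5.910
ΔΔCt = 5.910 − 1.690 = 4.220
Fold change = 2^(−4.220) = 0.0537

0.054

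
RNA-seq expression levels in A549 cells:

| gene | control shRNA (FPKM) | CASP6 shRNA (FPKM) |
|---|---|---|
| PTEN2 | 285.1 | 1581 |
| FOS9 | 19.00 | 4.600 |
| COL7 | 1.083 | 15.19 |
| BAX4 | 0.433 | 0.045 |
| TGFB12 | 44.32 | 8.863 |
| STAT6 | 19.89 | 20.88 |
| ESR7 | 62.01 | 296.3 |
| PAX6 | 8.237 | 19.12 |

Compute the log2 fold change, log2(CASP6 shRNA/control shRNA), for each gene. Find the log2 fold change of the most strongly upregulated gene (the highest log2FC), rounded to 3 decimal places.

3.810

log2(1581/285.1) = 2.471  (PTEN2)
log2(4.600/19.00) = -2.046  (FOS9)
log2(15.19/1.083) = 3.810  (COL7)
log2(0.045/0.433) = -3.266  (BAX4)
log2(8.863/44.32) = -2.322  (TGFB12)
log2(20.88/19.89) = 0.070  (STAT6)
log2(296.3/62.01) = 2.256  (ESR7)
log2(19.12/8.237) = 1.215  (PAX6)
COL7 is most strongly upregulated.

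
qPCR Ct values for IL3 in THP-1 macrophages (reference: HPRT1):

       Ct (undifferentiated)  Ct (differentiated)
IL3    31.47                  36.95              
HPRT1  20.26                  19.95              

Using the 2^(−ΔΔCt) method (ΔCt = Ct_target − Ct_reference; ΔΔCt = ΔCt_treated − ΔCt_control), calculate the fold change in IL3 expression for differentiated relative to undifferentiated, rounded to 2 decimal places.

0.02

ΔCt(undifferentiated) = 31.470 − 20.260 = 11.210
ΔCt(differentiated) = 36.950 − 19.950 = 17.000
ΔΔCt = 17.000 − 11.210 = 5.790
Fold change = 2^(−5.790) = 0.018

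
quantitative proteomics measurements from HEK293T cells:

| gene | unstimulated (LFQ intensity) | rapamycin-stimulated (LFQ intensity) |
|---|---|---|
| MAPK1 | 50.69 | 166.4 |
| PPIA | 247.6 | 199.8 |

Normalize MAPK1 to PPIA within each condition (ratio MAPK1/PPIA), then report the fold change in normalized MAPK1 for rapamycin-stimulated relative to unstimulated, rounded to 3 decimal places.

MAPK1/PPIA (unstimulated) = 50.69 / 247.6 = 0.20473
MAPK1/PPIA (rapamycin-stimulated) = 166.4 / 199.8 = 0.83283
Fold change = 0.83283 / 0.20473 = 4.0680

4.068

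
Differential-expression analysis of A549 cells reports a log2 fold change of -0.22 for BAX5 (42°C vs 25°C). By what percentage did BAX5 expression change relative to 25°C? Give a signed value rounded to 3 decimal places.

Fold change = 2^(-0.22) = 0.8586
Percent change = (FC − 1) × 100% = (0.8586 − 1) × 100 = -14.143%

-14.143%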